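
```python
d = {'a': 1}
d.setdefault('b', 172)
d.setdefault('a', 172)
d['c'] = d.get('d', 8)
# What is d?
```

After line 1: d = {'a': 1}
After line 2 (setdefault adds 'b'=172): d = {'a': 1, 'b': 172}
After line 3 (setdefault 'a' no-op, already exists): d = {'a': 1, 'b': 172}
After line 4 (get('d', 8) returns default since 'd' not in d): d = {'a': 1, 'b': 172, 'c': 8}

{'a': 1, 'b': 172, 'c': 8}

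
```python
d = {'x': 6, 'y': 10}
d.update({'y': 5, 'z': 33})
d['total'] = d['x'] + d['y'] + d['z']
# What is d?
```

After line 1: d = {'x': 6, 'y': 10}
After line 2 (y overwritten, z added): d = {'x': 6, 'y': 5, 'z': 33}
After line 3 (total = 6 + 5 + 33 = 44): d = {'x': 6, 'y': 5, 'z': 33, 'total': 44}

{'x': 6, 'y': 5, 'z': 33, 'total': 44}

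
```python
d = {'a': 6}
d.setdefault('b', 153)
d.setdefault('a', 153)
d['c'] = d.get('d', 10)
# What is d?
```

After line 1: d = {'a': 6}
After line 2 (setdefault adds 'b'=153): d = {'a': 6, 'b': 153}
After line 3 (setdefault 'a' no-op, already exists): d = {'a': 6, 'b': 153}
After line 4 (get('d', 10) returns default since 'd' not in d): d = {'a': 6, 'b': 153, 'c': 10}

{'a': 6, 'b': 153, 'c': 10}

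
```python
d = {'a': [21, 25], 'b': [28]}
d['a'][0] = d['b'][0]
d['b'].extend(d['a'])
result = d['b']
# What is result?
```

After line 1: d = {'a': [21, 25], 'b': [28]}
After line 2 (a[0] = b[0] = 28): d = {'a': [28, 25], 'b': [28]}
After line 3 (b.extend(a) appends [28, 25]): d = {'a': [28, 25], 'b': [28, 28, 25]}
After line 4: result = d['b'] = [28, 28, 25]

[28, 28, 25]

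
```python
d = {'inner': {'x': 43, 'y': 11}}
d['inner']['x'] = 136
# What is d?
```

After line 1: d = {'inner': {'x': 43, 'y': 11}}
After line 2 (inner x overwritten): d = {'inner': {'x': 136, 'y': 11}}

{'inner': {'x': 136, 'y': 11}}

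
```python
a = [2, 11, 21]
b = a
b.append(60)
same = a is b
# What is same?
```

After line 1: a = [2, 11, 21]
After line 2 (b = a is an alias, same object): a = [2, 11, 21], b = [2, 11, 21]
After line 3 (b.append mutates the shared list): a = [2, 11, 21, 60], b = [2, 11, 21, 60]
After line 4 (same = a is b; same object -> True): same = True

True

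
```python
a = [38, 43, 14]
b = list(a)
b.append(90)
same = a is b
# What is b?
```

After line 1: a = [38, 43, 14]
After line 2 (b = list(a) is a shallow copy, new object): a = [38, 43, 14], b = [38, 43, 14]
After line 3 (append only mutates b): a = [38, 43, 14], b = [38, 43, 14, 90]
After line 4 (same = a is b; different objects -> False): same = False

[38, 43, 14, 90]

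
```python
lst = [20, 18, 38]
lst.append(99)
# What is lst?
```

[20, 18, 38, 99]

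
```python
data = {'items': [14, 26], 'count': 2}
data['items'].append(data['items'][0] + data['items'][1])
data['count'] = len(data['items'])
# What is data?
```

After line 1: data = {'items': [14, 26], 'count': 2}
After line 2 (append 14 + 26 = 40): data = {'items': [14, 26, 40], 'count': 2}
After line 3 (count = len(items) = 3): data = {'items': [14, 26, 40], 'count': 3}

{'items': [14, 26, 40], 'count': 3}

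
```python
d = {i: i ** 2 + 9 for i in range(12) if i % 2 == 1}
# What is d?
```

{1: 10, 3: 18, 5: 34, 7: 58, 9: 90, 11: 130}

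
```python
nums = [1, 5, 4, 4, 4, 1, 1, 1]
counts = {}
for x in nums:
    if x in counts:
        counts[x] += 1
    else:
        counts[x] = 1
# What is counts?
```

Initial: counts = {}, nums = [1, 5, 4, 4, 4, 1, 1, 1]
See 1: counts = {1: 1}
See 5: counts = {1: 1, 5: 1}
See 4: counts = {1: 1, 5: 1, 4: 1}
See 4: counts = {1: 1, 5: 1, 4: 2}
See 4: counts = {1: 1, 5: 1, 4: 3}
See 1: counts = {1: 2, 5: 1, 4: 3}
See 1: counts = {1: 3, 5: 1, 4: 3}
See 1: counts = {1: 4, 5: 1, 4: 3}

{1: 4, 5: 1, 4: 3}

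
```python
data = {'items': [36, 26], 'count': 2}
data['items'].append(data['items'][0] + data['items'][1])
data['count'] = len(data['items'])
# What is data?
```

After line 1: data = {'items': [36, 26], 'count': 2}
After line 2 (append 36 + 26 = 62): data = {'items': [36, 26, 62], 'count': 2}
After line 3 (count = len(items) = 3): data = {'items': [36, 26, 62], 'count': 3}

{'items': [36, 26, 62], 'count': 3}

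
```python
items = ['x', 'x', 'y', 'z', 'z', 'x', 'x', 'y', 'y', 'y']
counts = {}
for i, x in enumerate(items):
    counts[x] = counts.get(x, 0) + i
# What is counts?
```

Initial: counts = {}, items = ['x', 'x', 'y', 'z', 'z', 'x', 'x', 'y', 'y', 'y']
i=0, x='x': counts = {'x': 0}
i=1, x='x': counts = {'x': 1}
i=2, x='y': counts = {'x': 1, 'y': 2}
i=3, x='z': counts = {'x': 1, 'y': 2, 'z': 3}
i=4, x='z': counts = {'x': 1, 'y': 2, 'z': 7}
i=5, x='x': counts = {'x': 6, 'y': 2, 'z': 7}
i=6, x='x': counts = {'x': 12, 'y': 2, 'z': 7}
i=7, x='y': counts = {'x': 12, 'y': 9, 'z': 7}
i=8, x='y': counts = {'x': 12, 'y': 17, 'z': 7}
i=9, x='y': counts = {'x': 12, 'y': 26, 'z': 7}

{'x': 12, 'y': 26, 'z': 7}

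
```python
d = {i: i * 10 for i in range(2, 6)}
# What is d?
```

{2: 20, 3: 30, 4: 40, 5: 50}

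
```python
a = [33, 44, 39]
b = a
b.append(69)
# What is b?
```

After line 1: a = [33, 44, 39]
After line 2 (b = a is an alias, same object): a = [33, 44, 39], b = [33, 44, 39]
After line 3 (b.append mutates the shared list): a = [33, 44, 39, 69], b = [33, 44, 39, 69]

[33, 44, 39, 69]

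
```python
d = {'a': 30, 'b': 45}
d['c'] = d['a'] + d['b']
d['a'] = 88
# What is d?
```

After line 1: d = {'a': 30, 'b': 45}
After line 2 (d['c'] = 30 + 45): d = {'a': 30, 'b': 45, 'c': 75}
After line 3: d = {'a': 88, 'b': 45, 'c': 75}

{'a': 88, 'b': 45, 'c': 75}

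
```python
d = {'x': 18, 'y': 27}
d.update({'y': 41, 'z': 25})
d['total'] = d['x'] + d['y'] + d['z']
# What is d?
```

After line 1: d = {'x': 18, 'y': 27}
After line 2 (y overwritten, z added): d = {'x': 18, 'y': 41, 'z': 25}
After line 3 (total = 18 + 41 + 25 = 84): d = {'x': 18, 'y': 41, 'z': 25, 'total': 84}

{'x': 18, 'y': 41, 'z': 25, 'total': 84}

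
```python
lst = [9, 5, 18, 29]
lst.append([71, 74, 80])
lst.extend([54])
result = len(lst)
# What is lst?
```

After line 1: lst = [9, 5, 18, 29]
After line 2 (append adds [71, 74, 80] as single element): lst = [9, 5, 18, 29, [71, 74, 80]]
After line 3 (extend unpacks [54], adds 54): lst = [9, 5, 18, 29, [71, 74, 80], 54]
After line 4: result = len(lst) = 6

[9, 5, 18, 29, [71, 74, 80], 54]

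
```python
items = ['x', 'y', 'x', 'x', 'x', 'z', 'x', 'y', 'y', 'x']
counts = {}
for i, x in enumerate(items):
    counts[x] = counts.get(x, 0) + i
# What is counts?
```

Initial: counts = {}, items = ['x', 'y', 'x', 'x', 'x', 'z', 'x', 'y', 'y', 'x']
i=0, x='x': counts = {'x': 0}
i=1, x='y': counts = {'x': 0, 'y': 1}
i=2, x='x': counts = {'x': 2, 'y': 1}
i=3, x='x': counts = {'x': 5, 'y': 1}
i=4, x='x': counts = {'x': 9, 'y': 1}
i=5, x='z': counts = {'x': 9, 'y': 1, 'z': 5}
i=6, x='x': counts = {'x': 15, 'y': 1, 'z': 5}
i=7, x='y': counts = {'x': 15, 'y': 8, 'z': 5}
i=8, x='y': counts = {'x': 15, 'y': 16, 'z': 5}
i=9, x='x': counts = {'x': 24, 'y': 16, 'z': 5}

{'x': 24, 'y': 16, 'z': 5}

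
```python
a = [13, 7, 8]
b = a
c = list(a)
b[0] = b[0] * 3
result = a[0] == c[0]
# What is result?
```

After line 1: a = [13, 7, 8]
After line 2 (b = a, alias): a = [13, 7, 8], b = [13, 7, 8]
After line 3 (c = list(a) is a copy, new object): c = [13, 7, 8]
After line 4 (b[0] = 13 * 3 = 39; mutates shared a/b): a = b = [39, 7, 8], c = [13, 7, 8]
After line 5 (a[0] = 39, c[0] = 13; result = False)

False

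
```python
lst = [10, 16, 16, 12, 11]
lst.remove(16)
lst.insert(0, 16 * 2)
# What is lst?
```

After line 1: lst = [10, 16, 16, 12, 11]
After line 2 (remove first 16): lst = [10, 16, 12, 11]
After line 3 (insert 32 at index 0): lst = [32, 10, 16, 12, 11]

[32, 10, 16, 12, 11]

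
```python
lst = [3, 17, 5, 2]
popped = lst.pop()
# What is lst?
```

[3, 17, 5]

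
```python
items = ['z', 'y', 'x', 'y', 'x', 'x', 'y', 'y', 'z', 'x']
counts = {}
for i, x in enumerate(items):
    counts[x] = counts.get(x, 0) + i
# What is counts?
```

Initial: counts = {}, items = ['z', 'y', 'x', 'y', 'x', 'x', 'y', 'y', 'z', 'x']
i=0, x='z': counts = {'z': 0}
i=1, x='y': counts = {'z': 0, 'y': 1}
i=2, x='x': counts = {'z': 0, 'y': 1, 'x': 2}
i=3, x='y': counts = {'z': 0, 'y': 4, 'x': 2}
i=4, x='x': counts = {'z': 0, 'y': 4, 'x': 6}
i=5, x='x': counts = {'z': 0, 'y': 4, 'x': 11}
i=6, x='y': counts = {'z': 0, 'y': 10, 'x': 11}
i=7, x='y': counts = {'z': 0, 'y': 17, 'x': 11}
i=8, x='z': counts = {'z': 8, 'y': 17, 'x': 11}
i=9, x='x': counts = {'z': 8, 'y': 17, 'x': 20}

{'z': 8, 'y': 17, 'x': 20}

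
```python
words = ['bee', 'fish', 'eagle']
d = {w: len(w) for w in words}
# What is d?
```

{'bee': 3, 'fish': 4, 'eagle': 5}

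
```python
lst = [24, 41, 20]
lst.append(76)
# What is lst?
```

[24, 41, 20, 76]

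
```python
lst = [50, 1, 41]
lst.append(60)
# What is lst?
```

[50, 1, 41, 60]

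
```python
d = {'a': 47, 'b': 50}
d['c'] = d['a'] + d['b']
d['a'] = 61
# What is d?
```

After line 1: d = {'a': 47, 'b': 50}
After line 2 (d['c'] = 47 + 50): d = {'a': 47, 'b': 50, 'c': 97}
After line 3: d = {'a': 61, 'b': 50, 'c': 97}

{'a': 61, 'b': 50, 'c': 97}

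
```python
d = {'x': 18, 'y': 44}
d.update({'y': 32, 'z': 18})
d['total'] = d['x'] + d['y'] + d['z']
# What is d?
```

After line 1: d = {'x': 18, 'y': 44}
After line 2 (y overwritten, z added): d = {'x': 18, 'y': 32, 'z': 18}
After line 3 (total = 18 + 32 + 18 = 68): d = {'x': 18, 'y': 32, 'z': 18, 'total': 68}

{'x': 18, 'y': 32, 'z': 18, 'total': 68}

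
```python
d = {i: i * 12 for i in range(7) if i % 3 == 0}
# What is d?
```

{0: 0, 3: 36, 6: 72}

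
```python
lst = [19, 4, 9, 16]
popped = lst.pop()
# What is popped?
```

16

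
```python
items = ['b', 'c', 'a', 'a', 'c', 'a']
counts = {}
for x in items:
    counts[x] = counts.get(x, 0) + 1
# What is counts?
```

Initial: counts = {}, items = ['b', 'c', 'a', 'a', 'c', 'a']
See 'b': counts = {'b': 1}
See 'c': counts = {'b': 1, 'c': 1}
See 'a': counts = {'b': 1, 'c': 1, 'a': 1}
See 'a': counts = {'b': 1, 'c': 1, 'a': 2}
See 'c': counts = {'b': 1, 'c': 2, 'a': 2}
See 'a': counts = {'b': 1, 'c': 2, 'a': 3}

{'b': 1, 'c': 2, 'a': 3}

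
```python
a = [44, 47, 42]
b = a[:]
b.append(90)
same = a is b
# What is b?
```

After line 1: a = [44, 47, 42]
After line 2 (b = a[:] is a shallow copy, new object): a = [44, 47, 42], b = [44, 47, 42]
After line 3 (append only mutates b): a = [44, 47, 42], b = [44, 47, 42, 90]
After line 4 (same = a is b; different objects -> False): same = False

[44, 47, 42, 90]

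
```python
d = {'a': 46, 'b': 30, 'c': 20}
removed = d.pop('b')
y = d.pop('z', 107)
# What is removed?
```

After line 1: d = {'a': 46, 'b': 30, 'c': 20}
After line 2 (pop 'b' returns 30): d = {'a': 46, 'c': 20}, removed = 30
After line 3 (pop 'z' missing, returns default 107): d = {'a': 46, 'c': 20}, y = 107

30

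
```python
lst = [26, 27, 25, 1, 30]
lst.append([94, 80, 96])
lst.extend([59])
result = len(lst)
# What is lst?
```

After line 1: lst = [26, 27, 25, 1, 30]
After line 2 (append adds [94, 80, 96] as single element): lst = [26, 27, 25, 1, 30, [94, 80, 96]]
After line 3 (extend unpacks [59], adds 59): lst = [26, 27, 25, 1, 30, [94, 80, 96], 59]
After line 4: result = len(lst) = 7

[26, 27, 25, 1, 30, [94, 80, 96], 59]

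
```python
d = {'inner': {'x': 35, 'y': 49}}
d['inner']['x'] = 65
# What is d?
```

After line 1: d = {'inner': {'x': 35, 'y': 49}}
After line 2 (inner x overwritten): d = {'inner': {'x': 65, 'y': 49}}

{'inner': {'x': 65, 'y': 49}}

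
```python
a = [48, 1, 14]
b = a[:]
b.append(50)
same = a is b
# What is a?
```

After line 1: a = [48, 1, 14]
After line 2 (b = a[:] is a shallow copy, new object): a = [48, 1, 14], b = [48, 1, 14]
After line 3 (append only mutates b): a = [48, 1, 14], b = [48, 1, 14, 50]
After line 4 (same = a is b; different objects -> False): same = False

[48, 1, 14]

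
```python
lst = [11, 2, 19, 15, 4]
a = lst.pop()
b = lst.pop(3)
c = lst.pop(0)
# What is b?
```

After line 1: lst = [11, 2, 19, 15, 4]
After line 2 (pop() -> a = 4): lst = [11, 2, 19, 15]
After line 3 (pop(3) -> b = 15): lst = [11, 2, 19]
After line 4 (pop(0) -> c = 11): lst = [2, 19]

15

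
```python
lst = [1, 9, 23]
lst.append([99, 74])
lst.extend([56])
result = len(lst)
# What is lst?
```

After line 1: lst = [1, 9, 23]
After line 2 (append adds [99, 74] as single element): lst = [1, 9, 23, [99, 74]]
After line 3 (extend unpacks [56], adds 56): lst = [1, 9, 23, [99, 74], 56]
After line 4: result = len(lst) = 5

[1, 9, 23, [99, 74], 56]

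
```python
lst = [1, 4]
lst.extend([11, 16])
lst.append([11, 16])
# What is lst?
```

After line 1: lst = [1, 4]
After line 2 (extend unpacks [11, 16]): lst = [1, 4, 11, 16]
After line 3 (append adds [11, 16] as single element): lst = [1, 4, 11, 16, [11, 16]]

[1, 4, 11, 16, [11, 16]]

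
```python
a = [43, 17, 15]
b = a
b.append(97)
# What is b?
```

After line 1: a = [43, 17, 15]
After line 2 (b = a is an alias, same object): a = [43, 17, 15], b = [43, 17, 15]
After line 3 (b.append mutates the shared list): a = [43, 17, 15, 97], b = [43, 17, 15, 97]

[43, 17, 15, 97]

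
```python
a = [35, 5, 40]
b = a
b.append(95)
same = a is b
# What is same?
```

After line 1: a = [35, 5, 40]
After line 2 (b = a is an alias, same object): a = [35, 5, 40], b = [35, 5, 40]
After line 3 (b.append mutates the shared list): a = [35, 5, 40, 95], b = [35, 5, 40, 95]
After line 4 (same = a is b; same object -> True): same = True

True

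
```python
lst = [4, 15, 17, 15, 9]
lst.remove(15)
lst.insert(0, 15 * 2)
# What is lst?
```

After line 1: lst = [4, 15, 17, 15, 9]
After line 2 (remove first 15): lst = [4, 17, 15, 9]
After line 3 (insert 30 at index 0): lst = [30, 4, 17, 15, 9]

[30, 4, 17, 15, 9]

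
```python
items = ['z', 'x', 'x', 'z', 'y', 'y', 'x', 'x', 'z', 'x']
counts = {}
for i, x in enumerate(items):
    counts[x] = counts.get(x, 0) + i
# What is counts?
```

Initial: counts = {}, items = ['z', 'x', 'x', 'z', 'y', 'y', 'x', 'x', 'z', 'x']
i=0, x='z': counts = {'z': 0}
i=1, x='x': counts = {'z': 0, 'x': 1}
i=2, x='x': counts = {'z': 0, 'x': 3}
i=3, x='z': counts = {'z': 3, 'x': 3}
i=4, x='y': counts = {'z': 3, 'x': 3, 'y': 4}
i=5, x='y': counts = {'z': 3, 'x': 3, 'y': 9}
i=6, x='x': counts = {'z': 3, 'x': 9, 'y': 9}
i=7, x='x': counts = {'z': 3, 'x': 16, 'y': 9}
i=8, x='z': counts = {'z': 11, 'x': 16, 'y': 9}
i=9, x='x': counts = {'z': 11, 'x': 25, 'y': 9}

{'z': 11, 'x': 25, 'y': 9}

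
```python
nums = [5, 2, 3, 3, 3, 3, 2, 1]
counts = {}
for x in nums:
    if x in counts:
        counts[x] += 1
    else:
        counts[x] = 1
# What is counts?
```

Initial: counts = {}, nums = [5, 2, 3, 3, 3, 3, 2, 1]
See 5: counts = {5: 1}
See 2: counts = {5: 1, 2: 1}
See 3: counts = {5: 1, 2: 1, 3: 1}
See 3: counts = {5: 1, 2: 1, 3: 2}
See 3: counts = {5: 1, 2: 1, 3: 3}
See 3: counts = {5: 1, 2: 1, 3: 4}
See 2: counts = {5: 1, 2: 2, 3: 4}
See 1: counts = {5: 1, 2: 2, 3: 4, 1: 1}

{5: 1, 2: 2, 3: 4, 1: 1}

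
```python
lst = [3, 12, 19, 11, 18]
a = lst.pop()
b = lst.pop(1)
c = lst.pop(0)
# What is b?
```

After line 1: lst = [3, 12, 19, 11, 18]
After line 2 (pop() -> a = 18): lst = [3, 12, 19, 11]
After line 3 (pop(1) -> b = 12): lst = [3, 19, 11]
After line 4 (pop(0) -> c = 3): lst = [19, 11]

12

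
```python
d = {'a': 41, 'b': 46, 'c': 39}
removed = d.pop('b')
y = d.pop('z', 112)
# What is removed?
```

After line 1: d = {'a': 41, 'b': 46, 'c': 39}
After line 2 (pop 'b' returns 46): d = {'a': 41, 'c': 39}, removed = 46
After line 3 (pop 'z' missing, returns default 112): d = {'a': 41, 'c': 39}, y = 112

46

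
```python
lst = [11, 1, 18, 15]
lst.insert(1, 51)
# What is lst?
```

[11, 51, 1, 18, 15]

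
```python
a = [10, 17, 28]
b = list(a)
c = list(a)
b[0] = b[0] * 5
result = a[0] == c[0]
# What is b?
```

After line 1: a = [10, 17, 28]
After line 2 (b = list(a), copy): a = [10, 17, 28], b = [10, 17, 28]
After line 3 (c = list(a) is a copy, new object): c = [10, 17, 28]
After line 4 (b[0] = 10 * 5 = 50; only b mutates (copy)): a = [10, 17, 28], b = [50, 17, 28], c = [10, 17, 28]
After line 5 (a[0] = 10, c[0] = 10; result = True)

[50, 17, 28]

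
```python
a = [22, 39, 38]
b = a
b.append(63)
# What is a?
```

After line 1: a = [22, 39, 38]
After line 2 (b = a is an alias, same object): a = [22, 39, 38], b = [22, 39, 38]
After line 3 (b.append mutates the shared list): a = [22, 39, 38, 63], b = [22, 39, 38, 63]

[22, 39, 38, 63]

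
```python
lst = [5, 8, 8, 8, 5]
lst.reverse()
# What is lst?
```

[5, 8, 8, 8, 5]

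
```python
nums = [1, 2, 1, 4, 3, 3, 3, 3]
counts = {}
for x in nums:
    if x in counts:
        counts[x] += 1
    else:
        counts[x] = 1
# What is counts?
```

Initial: counts = {}, nums = [1, 2, 1, 4, 3, 3, 3, 3]
See 1: counts = {1: 1}
See 2: counts = {1: 1, 2: 1}
See 1: counts = {1: 2, 2: 1}
See 4: counts = {1: 2, 2: 1, 4: 1}
See 3: counts = {1: 2, 2: 1, 4: 1, 3: 1}
See 3: counts = {1: 2, 2: 1, 4: 1, 3: 2}
See 3: counts = {1: 2, 2: 1, 4: 1, 3: 3}
See 3: counts = {1: 2, 2: 1, 4: 1, 3: 4}

{1: 2, 2: 1, 4: 1, 3: 4}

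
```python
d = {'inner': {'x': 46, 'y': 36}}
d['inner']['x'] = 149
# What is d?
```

After line 1: d = {'inner': {'x': 46, 'y': 36}}
After line 2 (inner x overwritten): d = {'inner': {'x': 149, 'y': 36}}

{'inner': {'x': 149, 'y': 36}}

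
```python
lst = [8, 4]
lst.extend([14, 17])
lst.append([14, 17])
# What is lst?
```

After line 1: lst = [8, 4]
After line 2 (extend unpacks [14, 17]): lst = [8, 4, 14, 17]
After line 3 (append adds [14, 17] as single element): lst = [8, 4, 14, 17, [14, 17]]

[8, 4, 14, 17, [14, 17]]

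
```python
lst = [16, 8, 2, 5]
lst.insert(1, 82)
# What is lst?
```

[16, 82, 8, 2, 5]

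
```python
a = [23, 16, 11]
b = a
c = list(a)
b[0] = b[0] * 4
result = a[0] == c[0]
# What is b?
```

After line 1: a = [23, 16, 11]
After line 2 (b = a, alias): a = [23, 16, 11], b = [23, 16, 11]
After line 3 (c = list(a) is a copy, new object): c = [23, 16, 11]
After line 4 (b[0] = 23 * 4 = 92; mutates shared a/b): a = b = [92, 16, 11], c = [23, 16, 11]
After line 5 (a[0] = 92, c[0] = 23; result = False)

[92, 16, 11]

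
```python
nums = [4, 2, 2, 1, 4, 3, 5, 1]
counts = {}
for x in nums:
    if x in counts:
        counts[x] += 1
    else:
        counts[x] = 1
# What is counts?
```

Initial: counts = {}, nums = [4, 2, 2, 1, 4, 3, 5, 1]
See 4: counts = {4: 1}
See 2: counts = {4: 1, 2: 1}
See 2: counts = {4: 1, 2: 2}
See 1: counts = {4: 1, 2: 2, 1: 1}
See 4: counts = {4: 2, 2: 2, 1: 1}
See 3: counts = {4: 2, 2: 2, 1: 1, 3: 1}
See 5: counts = {4: 2, 2: 2, 1: 1, 3: 1, 5: 1}
See 1: counts = {4: 2, 2: 2, 1: 2, 3: 1, 5: 1}

{4: 2, 2: 2, 1: 2, 3: 1, 5: 1}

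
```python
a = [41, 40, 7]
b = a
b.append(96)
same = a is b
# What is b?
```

After line 1: a = [41, 40, 7]
After line 2 (b = a is an alias, same object): a = [41, 40, 7], b = [41, 40, 7]
After line 3 (b.append mutates the shared list): a = [41, 40, 7, 96], b = [41, 40, 7, 96]
After line 4 (same = a is b; same object -> True): same = True

[41, 40, 7, 96]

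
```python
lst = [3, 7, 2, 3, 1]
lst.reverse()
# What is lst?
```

[1, 3, 2, 7, 3]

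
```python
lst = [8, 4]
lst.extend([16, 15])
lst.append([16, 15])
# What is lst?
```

After line 1: lst = [8, 4]
After line 2 (extend unpacks [16, 15]): lst = [8, 4, 16, 15]
After line 3 (append adds [16, 15] as single element): lst = [8, 4, 16, 15, [16, 15]]

[8, 4, 16, 15, [16, 15]]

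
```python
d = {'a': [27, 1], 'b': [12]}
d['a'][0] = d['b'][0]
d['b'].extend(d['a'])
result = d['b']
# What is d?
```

After line 1: d = {'a': [27, 1], 'b': [12]}
After line 2 (a[0] = b[0] = 12): d = {'a': [12, 1], 'b': [12]}
After line 3 (b.extend(a) appends [12, 1]): d = {'a': [12, 1], 'b': [12, 12, 1]}
After line 4: result = d['b'] = [12, 12, 1]

{'a': [12, 1], 'b': [12, 12, 1]}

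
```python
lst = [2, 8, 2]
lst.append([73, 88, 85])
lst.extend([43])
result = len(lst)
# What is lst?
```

After line 1: lst = [2, 8, 2]
After line 2 (append adds [73, 88, 85] as single element): lst = [2, 8, 2, [73, 88, 85]]
After line 3 (extend unpacks [43], adds 43): lst = [2, 8, 2, [73, 88, 85], 43]
After line 4: result = len(lst) = 5

[2, 8, 2, [73, 88, 85], 43]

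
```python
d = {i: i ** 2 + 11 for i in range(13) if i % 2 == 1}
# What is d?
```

{1: 12, 3: 20, 5: 36, 7: 60, 9: 92, 11: 132}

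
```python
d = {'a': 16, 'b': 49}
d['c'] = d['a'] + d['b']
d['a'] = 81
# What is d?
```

After line 1: d = {'a': 16, 'b': 49}
After line 2 (d['c'] = 16 + 49): d = {'a': 16, 'b': 49, 'c': 65}
After line 3: d = {'a': 81, 'b': 49, 'c': 65}

{'a': 81, 'b': 49, 'c': 65}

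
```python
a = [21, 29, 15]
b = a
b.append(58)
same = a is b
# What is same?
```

After line 1: a = [21, 29, 15]
After line 2 (b = a is an alias, same object): a = [21, 29, 15], b = [21, 29, 15]
After line 3 (b.append mutates the shared list): a = [21, 29, 15, 58], b = [21, 29, 15, 58]
After line 4 (same = a is b; same object -> True): same = True

True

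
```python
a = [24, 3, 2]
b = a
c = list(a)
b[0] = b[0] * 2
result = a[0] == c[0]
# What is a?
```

After line 1: a = [24, 3, 2]
After line 2 (b = a, alias): a = [24, 3, 2], b = [24, 3, 2]
After line 3 (c = list(a) is a copy, new object): c = [24, 3, 2]
After line 4 (b[0] = 24 * 2 = 48; mutates shared a/b): a = b = [48, 3, 2], c = [24, 3, 2]
After line 5 (a[0] = 48, c[0] = 24; result = False)

[48, 3, 2]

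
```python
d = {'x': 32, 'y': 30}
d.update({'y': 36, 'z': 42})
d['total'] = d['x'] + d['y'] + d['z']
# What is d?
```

After line 1: d = {'x': 32, 'y': 30}
After line 2 (y overwritten, z added): d = {'x': 32, 'y': 36, 'z': 42}
After line 3 (total = 32 + 36 + 42 = 110): d = {'x': 32, 'y': 36, 'z': 42, 'total': 110}

{'x': 32, 'y': 36, 'z': 42, 'total': 110}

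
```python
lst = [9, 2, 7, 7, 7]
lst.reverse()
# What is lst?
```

[7, 7, 7, 2, 9]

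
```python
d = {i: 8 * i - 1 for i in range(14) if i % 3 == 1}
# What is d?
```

{1: 7, 4: 31, 7: 55, 10: 79, 13: 103}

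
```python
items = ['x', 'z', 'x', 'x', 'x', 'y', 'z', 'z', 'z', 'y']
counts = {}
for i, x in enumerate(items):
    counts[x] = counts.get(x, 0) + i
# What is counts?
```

Initial: counts = {}, items = ['x', 'z', 'x', 'x', 'x', 'y', 'z', 'z', 'z', 'y']
i=0, x='x': counts = {'x': 0}
i=1, x='z': counts = {'x': 0, 'z': 1}
i=2, x='x': counts = {'x': 2, 'z': 1}
i=3, x='x': counts = {'x': 5, 'z': 1}
i=4, x='x': counts = {'x': 9, 'z': 1}
i=5, x='y': counts = {'x': 9, 'z': 1, 'y': 5}
i=6, x='z': counts = {'x': 9, 'z': 7, 'y': 5}
i=7, x='z': counts = {'x': 9, 'z': 14, 'y': 5}
i=8, x='z': counts = {'x': 9, 'z': 22, 'y': 5}
i=9, x='y': counts = {'x': 9, 'z': 22, 'y': 14}

{'x': 9, 'z': 22, 'y': 14}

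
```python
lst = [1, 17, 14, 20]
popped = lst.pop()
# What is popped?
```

20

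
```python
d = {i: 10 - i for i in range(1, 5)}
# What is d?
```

{1: 9, 2: 8, 3: 7, 4: 6}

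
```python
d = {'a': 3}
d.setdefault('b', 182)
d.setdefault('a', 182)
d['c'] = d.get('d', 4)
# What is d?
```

After line 1: d = {'a': 3}
After line 2 (setdefault adds 'b'=182): d = {'a': 3, 'b': 182}
After line 3 (setdefault 'a' no-op, already exists): d = {'a': 3, 'b': 182}
After line 4 (get('d', 4) returns default since 'd' not in d): d = {'a': 3, 'b': 182, 'c': 4}

{'a': 3, 'b': 182, 'c': 4}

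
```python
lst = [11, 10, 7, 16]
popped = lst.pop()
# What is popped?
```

16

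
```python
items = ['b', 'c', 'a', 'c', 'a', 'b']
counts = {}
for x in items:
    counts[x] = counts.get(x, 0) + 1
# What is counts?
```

Initial: counts = {}, items = ['b', 'c', 'a', 'c', 'a', 'b']
See 'b': counts = {'b': 1}
See 'c': counts = {'b': 1, 'c': 1}
See 'a': counts = {'b': 1, 'c': 1, 'a': 1}
See 'c': counts = {'b': 1, 'c': 2, 'a': 1}
See 'a': counts = {'b': 1, 'c': 2, 'a': 2}
See 'b': counts = {'b': 2, 'c': 2, 'a': 2}

{'b': 2, 'c': 2, 'a': 2}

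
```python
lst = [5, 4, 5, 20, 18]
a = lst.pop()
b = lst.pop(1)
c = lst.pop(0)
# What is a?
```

After line 1: lst = [5, 4, 5, 20, 18]
After line 2 (pop() -> a = 18): lst = [5, 4, 5, 20]
After line 3 (pop(1) -> b = 4): lst = [5, 5, 20]
After line 4 (pop(0) -> c = 5): lst = [5, 20]

18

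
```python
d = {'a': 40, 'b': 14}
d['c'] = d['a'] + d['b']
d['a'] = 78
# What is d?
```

After line 1: d = {'a': 40, 'b': 14}
After line 2 (d['c'] = 40 + 14): d = {'a': 40, 'b': 14, 'c': 54}
After line 3: d = {'a': 78, 'b': 14, 'c': 54}

{'a': 78, 'b': 14, 'c': 54}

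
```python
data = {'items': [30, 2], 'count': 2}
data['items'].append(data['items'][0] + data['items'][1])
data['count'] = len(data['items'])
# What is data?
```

After line 1: data = {'items': [30, 2], 'count': 2}
After line 2 (append 30 + 2 = 32): data = {'items': [30, 2, 32], 'count': 2}
After line 3 (count = len(items) = 3): data = {'items': [30, 2, 32], 'count': 3}

{'items': [30, 2, 32], 'count': 3}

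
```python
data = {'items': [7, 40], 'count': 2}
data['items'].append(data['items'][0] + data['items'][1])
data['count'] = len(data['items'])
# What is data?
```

After line 1: data = {'items': [7, 40], 'count': 2}
After line 2 (append 7 + 40 = 47): data = {'items': [7, 40, 47], 'count': 2}
After line 3 (count = len(items) = 3): data = {'items': [7, 40, 47], 'count': 3}

{'items': [7, 40, 47], 'count': 3}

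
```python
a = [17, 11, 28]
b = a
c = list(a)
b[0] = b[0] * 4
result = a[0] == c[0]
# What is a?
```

After line 1: a = [17, 11, 28]
After line 2 (b = a, alias): a = [17, 11, 28], b = [17, 11, 28]
After line 3 (c = list(a) is a copy, new object): c = [17, 11, 28]
After line 4 (b[0] = 17 * 4 = 68; mutates shared a/b): a = b = [68, 11, 28], c = [17, 11, 28]
After line 5 (a[0] = 68, c[0] = 17; result = False)

[68, 11, 28]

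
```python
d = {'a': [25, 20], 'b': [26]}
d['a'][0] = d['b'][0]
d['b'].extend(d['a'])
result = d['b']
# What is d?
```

After line 1: d = {'a': [25, 20], 'b': [26]}
After line 2 (a[0] = b[0] = 26): d = {'a': [26, 20], 'b': [26]}
After line 3 (b.extend(a) appends [26, 20]): d = {'a': [26, 20], 'b': [26, 26, 20]}
After line 4: result = d['b'] = [26, 26, 20]

{'a': [26, 20], 'b': [26, 26, 20]}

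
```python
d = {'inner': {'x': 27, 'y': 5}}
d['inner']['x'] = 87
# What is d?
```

After line 1: d = {'inner': {'x': 27, 'y': 5}}
After line 2 (inner x overwritten): d = {'inner': {'x': 87, 'y': 5}}

{'inner': {'x': 87, 'y': 5}}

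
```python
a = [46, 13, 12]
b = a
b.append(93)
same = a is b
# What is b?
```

After line 1: a = [46, 13, 12]
After line 2 (b = a is an alias, same object): a = [46, 13, 12], b = [46, 13, 12]
After line 3 (b.append mutates the shared list): a = [46, 13, 12, 93], b = [46, 13, 12, 93]
After line 4 (same = a is b; same object -> True): same = True

[46, 13, 12, 93]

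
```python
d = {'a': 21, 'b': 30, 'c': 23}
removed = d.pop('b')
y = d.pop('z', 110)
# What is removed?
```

After line 1: d = {'a': 21, 'b': 30, 'c': 23}
After line 2 (pop 'b' returns 30): d = {'a': 21, 'c': 23}, removed = 30
After line 3 (pop 'z' missing, returns default 110): d = {'a': 21, 'c': 23}, y = 110

30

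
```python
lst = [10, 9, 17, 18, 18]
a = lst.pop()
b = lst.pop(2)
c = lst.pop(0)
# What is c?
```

After line 1: lst = [10, 9, 17, 18, 18]
After line 2 (pop() -> a = 18): lst = [10, 9, 17, 18]
After line 3 (pop(2) -> b = 17): lst = [10, 9, 18]
After line 4 (pop(0) -> c = 10): lst = [9, 18]

10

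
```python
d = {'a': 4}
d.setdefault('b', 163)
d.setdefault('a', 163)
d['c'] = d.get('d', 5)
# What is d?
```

After line 1: d = {'a': 4}
After line 2 (setdefault adds 'b'=163): d = {'a': 4, 'b': 163}
After line 3 (setdefault 'a' no-op, already exists): d = {'a': 4, 'b': 163}
After line 4 (get('d', 5) returns default since 'd' not in d): d = {'a': 4, 'b': 163, 'c': 5}

{'a': 4, 'b': 163, 'c': 5}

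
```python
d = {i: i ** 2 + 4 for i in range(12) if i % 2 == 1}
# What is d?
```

{1: 5, 3: 13, 5: 29, 7: 53, 9: 85, 11: 125}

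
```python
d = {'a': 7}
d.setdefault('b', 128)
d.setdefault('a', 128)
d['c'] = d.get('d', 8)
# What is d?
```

After line 1: d = {'a': 7}
After line 2 (setdefault adds 'b'=128): d = {'a': 7, 'b': 128}
After line 3 (setdefault 'a' no-op, already exists): d = {'a': 7, 'b': 128}
After line 4 (get('d', 8) returns default since 'd' not in d): d = {'a': 7, 'b': 128, 'c': 8}

{'a': 7, 'b': 128, 'c': 8}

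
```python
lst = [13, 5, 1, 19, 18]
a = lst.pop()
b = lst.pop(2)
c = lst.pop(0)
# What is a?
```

After line 1: lst = [13, 5, 1, 19, 18]
After line 2 (pop() -> a = 18): lst = [13, 5, 1, 19]
After line 3 (pop(2) -> b = 1): lst = [13, 5, 19]
After line 4 (pop(0) -> c = 13): lst = [5, 19]

18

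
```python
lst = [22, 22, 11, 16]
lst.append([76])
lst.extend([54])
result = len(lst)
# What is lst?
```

After line 1: lst = [22, 22, 11, 16]
After line 2 (append adds [76] as single element): lst = [22, 22, 11, 16, [76]]
After line 3 (extend unpacks [54], adds 54): lst = [22, 22, 11, 16, [76], 54]
After line 4: result = len(lst) = 6

[22, 22, 11, 16, [76], 54]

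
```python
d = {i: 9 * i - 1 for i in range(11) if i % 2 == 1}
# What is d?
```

{1: 8, 3: 26, 5: 44, 7: 62, 9: 80}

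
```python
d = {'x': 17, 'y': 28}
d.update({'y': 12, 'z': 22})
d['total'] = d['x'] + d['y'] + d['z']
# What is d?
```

After line 1: d = {'x': 17, 'y': 28}
After line 2 (y overwritten, z added): d = {'x': 17, 'y': 12, 'z': 22}
After line 3 (total = 17 + 12 + 22 = 51): d = {'x': 17, 'y': 12, 'z': 22, 'total': 51}

{'x': 17, 'y': 12, 'z': 22, 'total': 51}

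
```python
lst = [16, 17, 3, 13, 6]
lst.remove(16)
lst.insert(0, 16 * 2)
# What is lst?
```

After line 1: lst = [16, 17, 3, 13, 6]
After line 2 (remove first 16): lst = [17, 3, 13, 6]
After line 3 (insert 32 at index 0): lst = [32, 17, 3, 13, 6]

[32, 17, 3, 13, 6]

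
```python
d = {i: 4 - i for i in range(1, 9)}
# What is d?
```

{1: 3, 2: 2, 3: 1, 4: 0, 5: -1, 6: -2, 7: -3, 8: -4}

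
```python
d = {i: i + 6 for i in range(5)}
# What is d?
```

{0: 6, 1: 7, 2: 8, 3: 9, 4: 10}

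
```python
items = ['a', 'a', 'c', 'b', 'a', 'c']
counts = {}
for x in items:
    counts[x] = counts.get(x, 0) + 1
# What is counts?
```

Initial: counts = {}, items = ['a', 'a', 'c', 'b', 'a', 'c']
See 'a': counts = {'a': 1}
See 'a': counts = {'a': 2}
See 'c': counts = {'a': 2, 'c': 1}
See 'b': counts = {'a': 2, 'c': 1, 'b': 1}
See 'a': counts = {'a': 3, 'c': 1, 'b': 1}
See 'c': counts = {'a': 3, 'c': 2, 'b': 1}

{'a': 3, 'c': 2, 'b': 1}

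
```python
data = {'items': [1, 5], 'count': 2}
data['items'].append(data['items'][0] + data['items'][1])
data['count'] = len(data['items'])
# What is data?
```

After line 1: data = {'items': [1, 5], 'count': 2}
After line 2 (append 1 + 5 = 6): data = {'items': [1, 5, 6], 'count': 2}
After line 3 (count = len(items) = 3): data = {'items': [1, 5, 6], 'count': 3}

{'items': [1, 5, 6], 'count': 3}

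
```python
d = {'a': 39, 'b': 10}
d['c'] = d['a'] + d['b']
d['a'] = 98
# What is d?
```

After line 1: d = {'a': 39, 'b': 10}
After line 2 (d['c'] = 39 + 10): d = {'a': 39, 'b': 10, 'c': 49}
After line 3: d = {'a': 98, 'b': 10, 'c': 49}

{'a': 98, 'b': 10, 'c': 49}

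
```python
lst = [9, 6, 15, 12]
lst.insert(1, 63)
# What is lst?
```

[9, 63, 6, 15, 12]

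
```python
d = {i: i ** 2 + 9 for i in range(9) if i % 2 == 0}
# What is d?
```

{0: 9, 2: 13, 4: 25, 6: 45, 8: 73}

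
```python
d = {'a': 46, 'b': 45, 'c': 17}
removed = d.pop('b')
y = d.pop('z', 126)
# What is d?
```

After line 1: d = {'a': 46, 'b': 45, 'c': 17}
After line 2 (pop 'b' returns 45): d = {'a': 46, 'c': 17}, removed = 45
After line 3 (pop 'z' missing, returns default 126): d = {'a': 46, 'c': 17}, y = 126

{'a': 46, 'c': 17}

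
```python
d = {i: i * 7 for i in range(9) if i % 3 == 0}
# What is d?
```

{0: 0, 3: 21, 6: 42}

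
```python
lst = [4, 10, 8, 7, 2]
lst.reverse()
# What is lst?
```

[2, 7, 8, 10, 4]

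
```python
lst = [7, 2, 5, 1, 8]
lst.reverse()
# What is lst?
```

[8, 1, 5, 2, 7]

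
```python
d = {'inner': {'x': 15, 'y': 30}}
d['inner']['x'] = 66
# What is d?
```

After line 1: d = {'inner': {'x': 15, 'y': 30}}
After line 2 (inner x overwritten): d = {'inner': {'x': 66, 'y': 30}}

{'inner': {'x': 66, 'y': 30}}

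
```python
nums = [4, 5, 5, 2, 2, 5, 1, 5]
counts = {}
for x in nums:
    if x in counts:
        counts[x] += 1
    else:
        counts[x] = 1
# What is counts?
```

Initial: counts = {}, nums = [4, 5, 5, 2, 2, 5, 1, 5]
See 4: counts = {4: 1}
See 5: counts = {4: 1, 5: 1}
See 5: counts = {4: 1, 5: 2}
See 2: counts = {4: 1, 5: 2, 2: 1}
See 2: counts = {4: 1, 5: 2, 2: 2}
See 5: counts = {4: 1, 5: 3, 2: 2}
See 1: counts = {4: 1, 5: 3, 2: 2, 1: 1}
See 5: counts = {4: 1, 5: 4, 2: 2, 1: 1}

{4: 1, 5: 4, 2: 2, 1: 1}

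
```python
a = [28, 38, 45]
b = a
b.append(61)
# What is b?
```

After line 1: a = [28, 38, 45]
After line 2 (b = a is an alias, same object): a = [28, 38, 45], b = [28, 38, 45]
After line 3 (b.append mutates the shared list): a = [28, 38, 45, 61], b = [28, 38, 45, 61]

[28, 38, 45, 61]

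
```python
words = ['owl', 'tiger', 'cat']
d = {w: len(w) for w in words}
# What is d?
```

{'owl': 3, 'tiger': 5, 'cat': 3}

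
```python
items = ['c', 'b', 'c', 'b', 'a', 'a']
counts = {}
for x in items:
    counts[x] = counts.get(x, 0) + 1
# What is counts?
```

Initial: counts = {}, items = ['c', 'b', 'c', 'b', 'a', 'a']
See 'c': counts = {'c': 1}
See 'b': counts = {'c': 1, 'b': 1}
See 'c': counts = {'c': 2, 'b': 1}
See 'b': counts = {'c': 2, 'b': 2}
See 'a': counts = {'c': 2, 'b': 2, 'a': 1}
See 'a': counts = {'c': 2, 'b': 2, 'a': 2}

{'c': 2, 'b': 2, 'a': 2}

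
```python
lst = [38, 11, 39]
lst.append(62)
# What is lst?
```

[38, 11, 39, 62]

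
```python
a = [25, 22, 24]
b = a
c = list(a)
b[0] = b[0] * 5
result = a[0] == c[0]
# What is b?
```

After line 1: a = [25, 22, 24]
After line 2 (b = a, alias): a = [25, 22, 24], b = [25, 22, 24]
After line 3 (c = list(a) is a copy, new object): c = [25, 22, 24]
After line 4 (b[0] = 25 * 5 = 125; mutates shared a/b): a = b = [125, 22, 24], c = [25, 22, 24]
After line 5 (a[0] = 125, c[0] = 25; result = False)

[125, 22, 24]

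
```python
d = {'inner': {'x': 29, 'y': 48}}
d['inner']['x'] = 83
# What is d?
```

After line 1: d = {'inner': {'x': 29, 'y': 48}}
After line 2 (inner x overwritten): d = {'inner': {'x': 83, 'y': 48}}

{'inner': {'x': 83, 'y': 48}}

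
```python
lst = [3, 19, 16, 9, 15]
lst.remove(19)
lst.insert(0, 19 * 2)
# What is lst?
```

After line 1: lst = [3, 19, 16, 9, 15]
After line 2 (remove first 19): lst = [3, 16, 9, 15]
After line 3 (insert 38 at index 0): lst = [38, 3, 16, 9, 15]

[38, 3, 16, 9, 15]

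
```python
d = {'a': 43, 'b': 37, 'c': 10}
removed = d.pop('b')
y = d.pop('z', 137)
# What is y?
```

After line 1: d = {'a': 43, 'b': 37, 'c': 10}
After line 2 (pop 'b' returns 37): d = {'a': 43, 'c': 10}, removed = 37
After line 3 (pop 'z' missing, returns default 137): d = {'a': 43, 'c': 10}, y = 137

137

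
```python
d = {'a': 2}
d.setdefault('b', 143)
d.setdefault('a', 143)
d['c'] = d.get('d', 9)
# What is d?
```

After line 1: d = {'a': 2}
After line 2 (setdefault adds 'b'=143): d = {'a': 2, 'b': 143}
After line 3 (setdefault 'a' no-op, already exists): d = {'a': 2, 'b': 143}
After line 4 (get('d', 9) returns default since 'd' not in d): d = {'a': 2, 'b': 143, 'c': 9}

{'a': 2, 'b': 143, 'c': 9}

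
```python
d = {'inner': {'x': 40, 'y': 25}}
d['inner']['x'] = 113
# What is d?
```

After line 1: d = {'inner': {'x': 40, 'y': 25}}
After line 2 (inner x overwritten): d = {'inner': {'x': 113, 'y': 25}}

{'inner': {'x': 113, 'y': 25}}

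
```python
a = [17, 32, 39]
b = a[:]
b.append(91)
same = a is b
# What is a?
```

After line 1: a = [17, 32, 39]
After line 2 (b = a[:] is a shallow copy, new object): a = [17, 32, 39], b = [17, 32, 39]
After line 3 (append only mutates b): a = [17, 32, 39], b = [17, 32, 39, 91]
After line 4 (same = a is b; different objects -> False): same = False

[17, 32, 39]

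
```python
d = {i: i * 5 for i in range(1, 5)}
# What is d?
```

{1: 5, 2: 10, 3: 15, 4: 20}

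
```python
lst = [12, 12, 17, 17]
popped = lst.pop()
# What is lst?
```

[12, 12, 17]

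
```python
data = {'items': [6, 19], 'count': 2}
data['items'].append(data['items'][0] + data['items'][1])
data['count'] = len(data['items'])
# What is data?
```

After line 1: data = {'items': [6, 19], 'count': 2}
After line 2 (append 6 + 19 = 25): data = {'items': [6, 19, 25], 'count': 2}
After line 3 (count = len(items) = 3): data = {'items': [6, 19, 25], 'count': 3}

{'items': [6, 19, 25], 'count': 3}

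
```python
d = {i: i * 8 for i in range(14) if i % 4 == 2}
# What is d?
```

{2: 16, 6: 48, 10: 80}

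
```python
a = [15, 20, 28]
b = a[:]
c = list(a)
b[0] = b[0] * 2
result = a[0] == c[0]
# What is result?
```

After line 1: a = [15, 20, 28]
After line 2 (b = a[:], copy): a = [15, 20, 28], b = [15, 20, 28]
After line 3 (c = list(a) is a copy, new object): c = [15, 20, 28]
After line 4 (b[0] = 15 * 2 = 30; only b mutates (copy)): a = [15, 20, 28], b = [30, 20, 28], c = [15, 20, 28]
After line 5 (a[0] = 15, c[0] = 15; result = True)

True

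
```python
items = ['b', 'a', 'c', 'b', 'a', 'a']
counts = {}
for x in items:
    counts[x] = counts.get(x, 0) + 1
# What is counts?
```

Initial: counts = {}, items = ['b', 'a', 'c', 'b', 'a', 'a']
See 'b': counts = {'b': 1}
See 'a': counts = {'b': 1, 'a': 1}
See 'c': counts = {'b': 1, 'a': 1, 'c': 1}
See 'b': counts = {'b': 2, 'a': 1, 'c': 1}
See 'a': counts = {'b': 2, 'a': 2, 'c': 1}
See 'a': counts = {'b': 2, 'a': 3, 'c': 1}

{'b': 2, 'a': 3, 'c': 1}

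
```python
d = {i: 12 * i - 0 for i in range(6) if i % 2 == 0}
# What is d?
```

{0: 0, 2: 24, 4: 48}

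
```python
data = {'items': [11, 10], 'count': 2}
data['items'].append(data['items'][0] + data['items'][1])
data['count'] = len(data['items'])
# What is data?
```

After line 1: data = {'items': [11, 10], 'count': 2}
After line 2 (append 11 + 10 = 21): data = {'items': [11, 10, 21], 'count': 2}
After line 3 (count = len(items) = 3): data = {'items': [11, 10, 21], 'count': 3}

{'items': [11, 10, 21], 'count': 3}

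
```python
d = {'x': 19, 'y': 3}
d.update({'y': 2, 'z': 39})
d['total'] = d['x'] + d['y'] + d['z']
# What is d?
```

After line 1: d = {'x': 19, 'y': 3}
After line 2 (y overwritten, z added): d = {'x': 19, 'y': 2, 'z': 39}
After line 3 (total = 19 + 2 + 39 = 60): d = {'x': 19, 'y': 2, 'z': 39, 'total': 60}

{'x': 19, 'y': 2, 'z': 39, 'total': 60}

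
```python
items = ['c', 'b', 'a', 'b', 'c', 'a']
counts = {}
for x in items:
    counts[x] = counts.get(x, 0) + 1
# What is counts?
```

Initial: counts = {}, items = ['c', 'b', 'a', 'b', 'c', 'a']
See 'c': counts = {'c': 1}
See 'b': counts = {'c': 1, 'b': 1}
See 'a': counts = {'c': 1, 'b': 1, 'a': 1}
See 'b': counts = {'c': 1, 'b': 2, 'a': 1}
See 'c': counts = {'c': 2, 'b': 2, 'a': 1}
See 'a': counts = {'c': 2, 'b': 2, 'a': 2}

{'c': 2, 'b': 2, 'a': 2}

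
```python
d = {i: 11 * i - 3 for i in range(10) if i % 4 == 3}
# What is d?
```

{3: 30, 7: 74}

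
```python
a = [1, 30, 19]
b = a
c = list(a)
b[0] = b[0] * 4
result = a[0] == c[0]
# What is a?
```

After line 1: a = [1, 30, 19]
After line 2 (b = a, alias): a = [1, 30, 19], b = [1, 30, 19]
After line 3 (c = list(a) is a copy, new object): c = [1, 30, 19]
After line 4 (b[0] = 1 * 4 = 4; mutates shared a/b): a = b = [4, 30, 19], c = [1, 30, 19]
After line 5 (a[0] = 4, c[0] = 1; result = False)

[4, 30, 19]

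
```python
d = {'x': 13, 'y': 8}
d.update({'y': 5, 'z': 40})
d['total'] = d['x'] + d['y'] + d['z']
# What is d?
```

After line 1: d = {'x': 13, 'y': 8}
After line 2 (y overwritten, z added): d = {'x': 13, 'y': 5, 'z': 40}
After line 3 (total = 13 + 5 + 40 = 58): d = {'x': 13, 'y': 5, 'z': 40, 'total': 58}

{'x': 13, 'y': 5, 'z': 40, 'total': 58}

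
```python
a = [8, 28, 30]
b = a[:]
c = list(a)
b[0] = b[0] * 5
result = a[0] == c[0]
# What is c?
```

After line 1: a = [8, 28, 30]
After line 2 (b = a[:], copy): a = [8, 28, 30], b = [8, 28, 30]
After line 3 (c = list(a) is a copy, new object): c = [8, 28, 30]
After line 4 (b[0] = 8 * 5 = 40; only b mutates (copy)): a = [8, 28, 30], b = [40, 28, 30], c = [8, 28, 30]
After line 5 (a[0] = 8, c[0] = 8; result = True)

[8, 28, 30]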